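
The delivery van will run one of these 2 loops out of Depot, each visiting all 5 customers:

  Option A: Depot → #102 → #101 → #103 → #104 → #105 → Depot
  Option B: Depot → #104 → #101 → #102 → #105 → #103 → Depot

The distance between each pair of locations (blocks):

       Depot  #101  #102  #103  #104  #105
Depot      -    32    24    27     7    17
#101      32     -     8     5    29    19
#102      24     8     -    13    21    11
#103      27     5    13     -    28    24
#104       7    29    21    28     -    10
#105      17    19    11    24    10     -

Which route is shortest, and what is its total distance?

92 blocks — Option A is the shortest.

Option A: 24 + 8 + 5 + 28 + 10 + 17 = 92
Option B: 7 + 29 + 8 + 11 + 24 + 27 = 106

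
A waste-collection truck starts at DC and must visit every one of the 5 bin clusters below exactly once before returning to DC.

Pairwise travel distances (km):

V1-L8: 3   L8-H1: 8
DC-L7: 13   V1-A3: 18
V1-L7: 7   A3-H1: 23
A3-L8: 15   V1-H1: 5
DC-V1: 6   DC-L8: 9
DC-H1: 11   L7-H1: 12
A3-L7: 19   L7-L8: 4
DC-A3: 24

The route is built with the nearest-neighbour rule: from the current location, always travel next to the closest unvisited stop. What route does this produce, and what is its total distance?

Nearest-neighbour total = 72 km; route DC → V1 → L8 → L7 → H1 → A3 → DC.

At DC the remaining stops are V1 6, L8 9, H1 11, L7 13, A3 24; go to V1.
At V1 the remaining stops are L8 3, H1 5, L7 7, A3 18; go to L8.
At L8 the remaining stops are L7 4, H1 8, A3 15; go to L7.
At L7 the remaining stops are H1 12, A3 19; go to H1.
At H1 the remaining stops are A3 23; go to A3.
Return A3→DC: 24.
Total = 6 + 3 + 4 + 12 + 23 + 24 = 72.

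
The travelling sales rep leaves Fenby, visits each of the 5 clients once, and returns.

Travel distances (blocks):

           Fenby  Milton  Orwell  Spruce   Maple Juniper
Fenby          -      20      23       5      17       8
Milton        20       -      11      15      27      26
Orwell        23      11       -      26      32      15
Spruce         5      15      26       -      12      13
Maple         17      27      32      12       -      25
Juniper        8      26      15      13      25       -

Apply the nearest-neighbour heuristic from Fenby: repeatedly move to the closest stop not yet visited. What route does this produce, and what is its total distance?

Total distance 88 blocks via the nearest-neighbour route Fenby → Spruce → Maple → Juniper → Orwell → Milton → Fenby.

At Fenby the remaining stops are Spruce 5, Juniper 8, Maple 17, Milton 20, Orwell 23; go to Spruce.
At Spruce the remaining stops are Maple 12, Juniper 13, Milton 15, Orwell 26; go to Maple.
At Maple the remaining stops are Juniper 25, Milton 27, Orwell 32; go to Juniper.
At Juniper the remaining stops are Orwell 15, Milton 26; go to Orwell.
At Orwell the remaining stops are Milton 11; go to Milton.
Return Milton→Fenby: 20.
Total = 5 + 12 + 25 + 15 + 11 + 20 = 88.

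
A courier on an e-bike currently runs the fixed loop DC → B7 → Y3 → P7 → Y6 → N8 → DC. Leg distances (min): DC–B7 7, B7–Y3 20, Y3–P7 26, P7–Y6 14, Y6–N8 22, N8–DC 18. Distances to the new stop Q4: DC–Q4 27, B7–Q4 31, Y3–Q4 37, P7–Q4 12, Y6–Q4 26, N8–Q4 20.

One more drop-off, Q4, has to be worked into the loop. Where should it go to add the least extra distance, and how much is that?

Insertion cost between consecutive stops i–j is d(i,Q4) + d(Q4,j) − d(i,j):
  between DC and B7: 27 + 31 − 7 = 51
  between B7 and Y3: 31 + 37 − 20 = 48
  between Y3 and P7: 37 + 12 − 26 = 23
  between P7 and Y6: 12 + 26 − 14 = 24
  between Y6 and N8: 26 + 20 − 22 = 24
  between N8 and DC: 20 + 27 − 18 = 29
Cheapest insertion is between Y3 and P7, adding 23.
New total = 107 + 23 = 130.

+23 min — insert Q4 between Y3 and P7.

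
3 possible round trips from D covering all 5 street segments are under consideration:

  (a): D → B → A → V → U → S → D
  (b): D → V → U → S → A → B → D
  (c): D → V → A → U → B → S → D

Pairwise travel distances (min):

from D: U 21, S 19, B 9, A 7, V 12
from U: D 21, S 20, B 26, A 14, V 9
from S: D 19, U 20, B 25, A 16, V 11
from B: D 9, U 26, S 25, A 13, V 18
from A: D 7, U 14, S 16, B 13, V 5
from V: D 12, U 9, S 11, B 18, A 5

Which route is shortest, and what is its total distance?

75 min — (a) is the shortest.

(a): 9 + 13 + 5 + 9 + 20 + 19 = 75
(b): 12 + 9 + 20 + 16 + 13 + 9 = 79
(c): 12 + 5 + 14 + 26 + 25 + 19 = 101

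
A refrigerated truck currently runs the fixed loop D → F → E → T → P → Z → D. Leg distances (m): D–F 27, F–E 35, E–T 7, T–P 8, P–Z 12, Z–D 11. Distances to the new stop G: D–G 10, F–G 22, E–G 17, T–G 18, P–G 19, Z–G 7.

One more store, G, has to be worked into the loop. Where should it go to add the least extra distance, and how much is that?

+4 m — insert G between F and E.

Insertion cost between consecutive stops i–j is d(i,G) + d(G,j) − d(i,j):
  between D and F: 10 + 22 − 27 = 5
  between F and E: 22 + 17 − 35 = 4
  between E and T: 17 + 18 − 7 = 28
  between T and P: 18 + 19 − 8 = 29
  between P and Z: 19 + 7 − 12 = 14
  between Z and D: 7 + 10 − 11 = 6
Cheapest insertion is between F and E, adding 4.
New total = 100 + 4 = 104.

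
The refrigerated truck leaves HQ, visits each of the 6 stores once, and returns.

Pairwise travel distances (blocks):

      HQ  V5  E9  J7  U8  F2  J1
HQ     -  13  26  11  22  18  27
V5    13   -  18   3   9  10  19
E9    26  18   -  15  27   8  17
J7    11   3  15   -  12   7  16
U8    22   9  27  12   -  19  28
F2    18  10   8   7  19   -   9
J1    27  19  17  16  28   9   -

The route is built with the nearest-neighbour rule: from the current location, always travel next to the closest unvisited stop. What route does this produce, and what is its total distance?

94 blocks along HQ → J7 → V5 → U8 → F2 → E9 → J1 → HQ.

HQ → [J7:11 / V5:13 / F2:18 / U8:22 / E9:26 / J1:27] → J7 (11)
J7 → [V5:3 / F2:7 / U8:12 / E9:15 / J1:16] → V5 (3)
V5 → [U8:9 / F2:10 / E9:18 / J1:19] → U8 (9)
U8 → [F2:19 / E9:27 / J1:28] → F2 (19)
F2 → [E9:8 / J1:9] → E9 (8)
E9 → [J1:17] → J1 (17)
Return J1→HQ: 27.
Total = 11 + 3 + 9 + 19 + 8 + 17 + 27 = 94.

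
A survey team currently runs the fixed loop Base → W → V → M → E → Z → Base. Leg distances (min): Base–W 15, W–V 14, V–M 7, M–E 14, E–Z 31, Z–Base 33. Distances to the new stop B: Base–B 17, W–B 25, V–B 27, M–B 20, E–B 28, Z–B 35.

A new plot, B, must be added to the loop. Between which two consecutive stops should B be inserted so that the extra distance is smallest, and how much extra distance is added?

Adding 19 min by placing B on the Z–Base leg.

Insertion cost between consecutive stops i–j is d(i,B) + d(B,j) − d(i,j):
  between Base and W: 17 + 25 − 15 = 27
  between W and V: 25 + 27 − 14 = 38
  between V and M: 27 + 20 − 7 = 40
  between M and E: 20 + 28 − 14 = 34
  between E and Z: 28 + 35 − 31 = 32
  between Z and Base: 35 + 17 − 33 = 19
Cheapest insertion is between Z and Base, adding 19.
New total = 114 + 19 = 133.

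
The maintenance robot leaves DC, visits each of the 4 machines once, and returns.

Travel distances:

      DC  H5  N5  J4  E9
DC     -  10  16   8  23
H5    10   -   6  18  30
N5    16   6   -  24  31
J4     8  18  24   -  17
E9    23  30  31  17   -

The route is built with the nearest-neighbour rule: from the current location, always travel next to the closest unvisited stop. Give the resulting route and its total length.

Total distance 77 via the nearest-neighbour route DC → J4 → E9 → H5 → N5 → DC.

From DC: distances to unvisited — J4=8, H5=10, N5=16, E9=23. Nearest is J4 (8).
From J4: distances to unvisited — E9=17, H5=18, N5=24. Nearest is E9 (17).
From E9: distances to unvisited — H5=30, N5=31. Nearest is H5 (30).
From H5: distances to unvisited — N5=6. Nearest is N5 (6).
Return N5→DC: 16.
Total = 8 + 17 + 30 + 6 + 16 = 77.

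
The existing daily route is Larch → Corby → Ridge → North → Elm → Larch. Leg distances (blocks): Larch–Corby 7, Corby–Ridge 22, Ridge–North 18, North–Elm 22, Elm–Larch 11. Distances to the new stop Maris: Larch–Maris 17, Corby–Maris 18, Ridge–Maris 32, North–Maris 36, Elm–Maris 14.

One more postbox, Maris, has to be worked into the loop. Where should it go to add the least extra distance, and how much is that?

Insertion cost between consecutive stops i–j is d(i,Maris) + d(Maris,j) − d(i,j):
  between Larch and Corby: 17 + 18 − 7 = 28
  between Corby and Ridge: 18 + 32 − 22 = 28
  between Ridge and North: 32 + 36 − 18 = 50
  between North and Elm: 36 + 14 − 22 = 28
  between Elm and Larch: 14 + 17 − 11 = 20
Cheapest insertion is between Elm and Larch, adding 20.
New total = 80 + 20 = 100.

+20 blocks — insert Maris between Elm and Larch.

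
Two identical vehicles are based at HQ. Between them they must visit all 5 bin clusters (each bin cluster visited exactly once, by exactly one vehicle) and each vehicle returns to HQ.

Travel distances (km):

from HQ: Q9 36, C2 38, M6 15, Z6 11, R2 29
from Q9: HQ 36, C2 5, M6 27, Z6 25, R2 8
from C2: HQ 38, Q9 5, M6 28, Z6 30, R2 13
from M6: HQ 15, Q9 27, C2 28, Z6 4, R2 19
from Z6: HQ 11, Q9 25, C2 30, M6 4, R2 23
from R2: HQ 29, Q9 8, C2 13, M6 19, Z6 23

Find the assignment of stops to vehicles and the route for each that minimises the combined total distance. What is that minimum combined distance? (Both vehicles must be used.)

Minimum combined distance: 107 km.

Check every non-empty split of the stops between the two vehicles; for each half take its own optimal tour:
  {Q9} + {C2, M6, Z6, R2}: 72 + 85 = 157
  {C2} + {Q9, M6, Z6, R2}: 76 + 78 = 154
  {Q9, C2} + {M6, Z6, R2}: 79 + 63 = 142
  {M6} + {Q9, C2, Z6, R2}: 30 + 83 = 113
  {Q9, M6} + {C2, Z6, R2}: 78 + 83 = 161
  {C2, M6} + {Q9, Z6, R2}: 81 + 73 = 154
  … (15 splits in total)
  {Z6} + {Q9, C2, M6, R2}: 22 + 85 = 107  ← best
Best: vehicle 1 HQ → Z6 → HQ = 22; vehicle 2 HQ → C2 → Q9 → R2 → M6 → HQ = 85; combined 107.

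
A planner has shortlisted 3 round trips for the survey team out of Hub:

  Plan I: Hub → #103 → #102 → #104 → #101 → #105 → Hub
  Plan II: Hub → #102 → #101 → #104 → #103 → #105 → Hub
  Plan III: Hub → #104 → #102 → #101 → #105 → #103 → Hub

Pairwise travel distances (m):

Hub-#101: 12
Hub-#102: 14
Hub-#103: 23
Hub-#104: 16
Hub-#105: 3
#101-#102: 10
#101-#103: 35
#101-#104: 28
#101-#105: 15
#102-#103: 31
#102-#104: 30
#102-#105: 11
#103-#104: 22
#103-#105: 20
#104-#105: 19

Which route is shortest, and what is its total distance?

Shortest is Plan II, total 97 m.

Plan I: 23 + 31 + 30 + 28 + 15 + 3 = 130
Plan II: 14 + 10 + 28 + 22 + 20 + 3 = 97
Plan III: 16 + 30 + 10 + 15 + 20 + 23 = 114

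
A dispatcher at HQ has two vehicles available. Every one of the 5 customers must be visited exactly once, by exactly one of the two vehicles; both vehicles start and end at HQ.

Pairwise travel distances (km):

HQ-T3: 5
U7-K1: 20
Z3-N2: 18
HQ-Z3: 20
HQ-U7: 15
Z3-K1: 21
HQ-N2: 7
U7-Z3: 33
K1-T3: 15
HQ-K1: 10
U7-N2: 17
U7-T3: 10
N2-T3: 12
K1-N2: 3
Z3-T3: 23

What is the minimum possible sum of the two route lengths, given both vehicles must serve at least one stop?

Minimum combined distance: 81 km.

Try each way of splitting the stops between the two vehicles (each non-empty) and, for each split, find the best tour for each vehicle:
  {U7} + {Z3, K1, N2, T3}: 30 + 59 = 89
  {Z3} + {U7, K1, N2, T3}: 40 + 45 = 85
  {U7, Z3} + {K1, N2, T3}: 68 + 30 = 98
  {K1} + {U7, Z3, N2, T3}: 20 + 70 = 90
  {U7, K1} + {Z3, N2, T3}: 45 + 53 = 98
  {Z3, K1} + {U7, N2, T3}: 51 + 39 = 90
  … (15 splits in total)
  {Z3, K1, N2} + {U7, T3}: 51 + 30 = 81  ← best
Best: vehicle 1 HQ → Z3 → K1 → N2 → HQ = 51; vehicle 2 HQ → U7 → T3 → HQ = 30; combined 81.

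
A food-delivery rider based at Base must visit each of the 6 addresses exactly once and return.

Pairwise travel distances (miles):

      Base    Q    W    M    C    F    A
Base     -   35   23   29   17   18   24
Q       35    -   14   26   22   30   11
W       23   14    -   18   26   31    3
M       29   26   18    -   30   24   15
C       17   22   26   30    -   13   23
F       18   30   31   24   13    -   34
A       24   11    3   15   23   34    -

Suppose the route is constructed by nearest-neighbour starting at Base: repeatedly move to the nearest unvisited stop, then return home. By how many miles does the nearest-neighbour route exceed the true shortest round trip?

Base: C=17, F=18, W=23, A=24, M=29, Q=35 ⇒ C
C: F=13, Q=22, A=23, W=26, M=30 ⇒ F
F: M=24, Q=30, W=31, A=34 ⇒ M
M: A=15, W=18, Q=26 ⇒ A
A: W=3, Q=11 ⇒ W
W: Q=14 ⇒ Q
NN route Base → C → F → M → A → W → Q → Base costs 121.
Optimal: Base → C → Q → W → A → M → F → Base costs 113 (by enumerating all 360 distinct tours).
Excess = 121 − 113 = 8.

8 miles longer than the optimal tour.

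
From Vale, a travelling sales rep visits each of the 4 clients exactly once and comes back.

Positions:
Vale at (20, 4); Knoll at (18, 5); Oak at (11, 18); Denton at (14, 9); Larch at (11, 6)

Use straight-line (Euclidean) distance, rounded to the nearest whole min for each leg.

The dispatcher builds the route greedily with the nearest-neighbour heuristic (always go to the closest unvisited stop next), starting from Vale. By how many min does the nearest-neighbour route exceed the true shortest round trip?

The nearest-neighbour route is 3 min longer than optimal.

From Vale: Knoll=2, Denton=8, Larch=9, Oak=17 → choose Knoll (2).
From Knoll: Denton=6, Larch=7, Oak=15 → choose Denton (6).
From Denton: Larch=4, Oak=9 → choose Larch (4).
From Larch: Oak=12 → choose Oak (12).
NN route Vale → Knoll → Denton → Larch → Oak → Vale costs 41.
Optimal: Vale → Knoll → Denton → Oak → Larch → Vale costs 38 (by enumerating all 12 distinct tours).
Excess = 41 − 38 = 3.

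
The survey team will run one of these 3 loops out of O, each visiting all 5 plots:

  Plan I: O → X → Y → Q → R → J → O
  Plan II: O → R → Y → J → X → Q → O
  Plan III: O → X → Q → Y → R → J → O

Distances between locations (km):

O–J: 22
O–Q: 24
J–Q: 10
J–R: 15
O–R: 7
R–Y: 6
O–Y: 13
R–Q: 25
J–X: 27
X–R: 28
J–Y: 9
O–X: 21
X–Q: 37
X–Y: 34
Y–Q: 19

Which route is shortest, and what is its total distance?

Plan I: 21 + 34 + 19 + 25 + 15 + 22 = 136
Plan II: 7 + 6 + 9 + 27 + 37 + 24 = 110
Plan III: 21 + 37 + 19 + 6 + 15 + 22 = 120

Shortest is Plan II, total 110 km.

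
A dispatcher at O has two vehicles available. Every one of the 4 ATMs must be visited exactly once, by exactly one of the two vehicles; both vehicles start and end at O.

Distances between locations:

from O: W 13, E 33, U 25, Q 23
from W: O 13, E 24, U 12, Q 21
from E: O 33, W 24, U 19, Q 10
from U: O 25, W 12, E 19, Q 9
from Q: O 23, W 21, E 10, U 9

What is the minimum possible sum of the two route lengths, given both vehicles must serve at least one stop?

103 — the smallest possible combined total.

Check every non-empty split of the stops between the two vehicles; for each half take its own optimal tour:
  {W} + {E, U, Q}: 26 + 77 = 103
  {E} + {W, U, Q}: 66 + 57 = 123
  {W, E} + {U, Q}: 70 + 57 = 127
  {U} + {W, E, Q}: 50 + 70 = 120
  {W, U} + {E, Q}: 50 + 66 = 116
  {E, U} + {W, Q}: 77 + 57 = 134
  … (7 splits in total)
Best: vehicle 1 O → W → O = 26; vehicle 2 O → E → Q → U → O = 77; combined 103.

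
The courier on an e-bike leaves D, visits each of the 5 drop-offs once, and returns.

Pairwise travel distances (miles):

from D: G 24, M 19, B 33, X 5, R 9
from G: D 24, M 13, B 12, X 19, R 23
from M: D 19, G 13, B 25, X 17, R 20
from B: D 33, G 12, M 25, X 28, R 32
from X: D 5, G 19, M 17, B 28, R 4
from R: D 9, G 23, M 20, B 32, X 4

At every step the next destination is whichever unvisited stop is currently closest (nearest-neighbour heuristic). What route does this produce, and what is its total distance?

87 miles along D → X → R → M → G → B → D.

At D the remaining stops are X 5, R 9, M 19, G 24, B 33; go to X.
At X the remaining stops are R 4, M 17, G 19, B 28; go to R.
At R the remaining stops are M 20, G 23, B 32; go to M.
At M the remaining stops are G 13, B 25; go to G.
At G the remaining stops are B 12; go to B.
Return B→D: 33.
Total = 5 + 4 + 20 + 13 + 12 + 33 = 87.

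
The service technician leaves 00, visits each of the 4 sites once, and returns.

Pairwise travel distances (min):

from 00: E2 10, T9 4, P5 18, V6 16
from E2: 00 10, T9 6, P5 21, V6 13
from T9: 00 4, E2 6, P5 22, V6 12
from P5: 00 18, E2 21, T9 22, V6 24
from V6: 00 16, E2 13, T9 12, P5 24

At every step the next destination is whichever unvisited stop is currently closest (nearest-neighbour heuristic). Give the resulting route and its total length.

65 min along 00 → T9 → E2 → V6 → P5 → 00.

At 00 the remaining stops are T9 4, E2 10, V6 16, P5 18; go to T9.
At T9 the remaining stops are E2 6, V6 12, P5 22; go to E2.
At E2 the remaining stops are V6 13, P5 21; go to V6.
At V6 the remaining stops are P5 24; go to P5.
Return P5→00: 18.
Total = 4 + 6 + 13 + 24 + 18 = 65.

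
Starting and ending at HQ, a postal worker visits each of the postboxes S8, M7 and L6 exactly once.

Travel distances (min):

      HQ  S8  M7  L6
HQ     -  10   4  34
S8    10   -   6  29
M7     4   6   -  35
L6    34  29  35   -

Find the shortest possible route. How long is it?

HQ-S8-M7-L6-HQ: 10+6+35+34 = 85
HQ-S8-L6-M7-HQ: 10+29+35+4 = 78
HQ-M7-S8-L6-HQ: 4+6+29+34 = 73
The minimum is 73.
One optimal route: HQ → M7 → S8 → L6 → HQ (or its reverse).

73 min — the shortest possible round trip.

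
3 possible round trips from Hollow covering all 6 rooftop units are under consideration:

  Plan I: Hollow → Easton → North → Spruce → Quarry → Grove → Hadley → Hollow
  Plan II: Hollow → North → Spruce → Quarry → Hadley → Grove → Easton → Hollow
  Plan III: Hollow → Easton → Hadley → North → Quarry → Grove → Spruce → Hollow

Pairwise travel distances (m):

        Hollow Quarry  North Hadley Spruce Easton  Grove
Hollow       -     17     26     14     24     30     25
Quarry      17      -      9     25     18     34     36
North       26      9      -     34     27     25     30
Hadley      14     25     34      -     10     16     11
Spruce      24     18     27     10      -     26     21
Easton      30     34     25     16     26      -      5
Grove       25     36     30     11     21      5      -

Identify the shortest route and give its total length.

Shortest is Plan II, total 142 m.

Plan I: 30 + 25 + 27 + 18 + 36 + 11 + 14 = 161
Plan II: 26 + 27 + 18 + 25 + 11 + 5 + 30 = 142
Plan III: 30 + 16 + 34 + 9 + 36 + 21 + 24 = 170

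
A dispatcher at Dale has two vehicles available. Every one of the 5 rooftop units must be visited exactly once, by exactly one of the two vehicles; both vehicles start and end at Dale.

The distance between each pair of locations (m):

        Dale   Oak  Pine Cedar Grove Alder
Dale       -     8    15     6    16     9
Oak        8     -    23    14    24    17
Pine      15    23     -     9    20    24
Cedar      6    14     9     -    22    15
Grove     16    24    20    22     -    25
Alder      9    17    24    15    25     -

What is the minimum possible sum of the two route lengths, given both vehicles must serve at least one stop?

Minimum combined distance: 85 m.

There are 2^4 − 1 = 15 ways to divide the 5 stops into two non-empty groups. For each, the best each vehicle can do is its own shortest tour through its group:
  {Oak} + {Pine, Cedar, Grove, Alder}: 16 + 69 = 85
  {Pine} + {Oak, Cedar, Grove, Alder}: 30 + 78 = 108
  {Oak, Pine} + {Cedar, Grove, Alder}: 46 + 62 = 108
  {Cedar} + {Oak, Pine, Grove, Alder}: 12 + 85 = 97
  {Oak, Cedar} + {Pine, Grove, Alder}: 28 + 69 = 97
  {Pine, Cedar} + {Oak, Grove, Alder}: 30 + 66 = 96
  … (15 splits in total)
Best: vehicle 1 Dale → Oak → Dale = 16; vehicle 2 Dale → Cedar → Pine → Grove → Alder → Dale = 69; combined 85.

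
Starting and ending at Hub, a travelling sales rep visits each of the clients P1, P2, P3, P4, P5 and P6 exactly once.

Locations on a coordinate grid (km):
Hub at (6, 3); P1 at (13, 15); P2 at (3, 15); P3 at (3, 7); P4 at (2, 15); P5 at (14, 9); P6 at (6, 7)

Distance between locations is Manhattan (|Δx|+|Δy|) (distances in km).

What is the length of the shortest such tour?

Hub-P1-P2-P3-P4-P5-P6-Hub: 19+10+8+9+18+10+4 = 78
Hub-P1-P2-P3-P4-P6-P5-Hub: 19+10+8+9+12+10+14 = 82
Hub-P1-P2-P3-P5-P4-P6-Hub: 19+10+8+13+18+12+4 = 84
Hub-P1-P2-P3-P5-P6-P4-Hub: 19+10+8+13+10+12+16 = 88
Hub-P1-P2-P3-P6-P4-P5-Hub: 19+10+8+3+12+18+14 = 84
Hub-P1-P2-P3-P6-P5-P4-Hub: 19+10+8+3+10+18+16 = 84
Hub-P1-P2-P4-P3-P5-P6-Hub: 19+10+1+9+13+10+4 = 66
Hub-P1-P2-P4-P3-P6-P5-Hub: 19+10+1+9+3+10+14 = 66
… (352 more)
Hub-P3-P2-P4-P1-P5-P6-Hub: 7+8+1+11+7+10+4 = 48  ← best
The minimum is 48.
One optimal route: Hub → P3 → P2 → P4 → P1 → P5 → P6 → Hub (or its reverse).

48 km — the shortest possible round trip.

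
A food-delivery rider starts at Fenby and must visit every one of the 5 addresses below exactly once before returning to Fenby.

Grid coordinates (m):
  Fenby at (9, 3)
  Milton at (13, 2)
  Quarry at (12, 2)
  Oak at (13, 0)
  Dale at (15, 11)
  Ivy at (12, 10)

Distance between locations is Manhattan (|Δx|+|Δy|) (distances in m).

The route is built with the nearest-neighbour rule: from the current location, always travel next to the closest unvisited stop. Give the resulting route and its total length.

Total distance 36 m via the nearest-neighbour route Fenby → Quarry → Milton → Oak → Ivy → Dale → Fenby.

At Fenby the remaining stops are Quarry 4, Milton 5, Oak 7, Ivy 10, Dale 14; go to Quarry.
At Quarry the remaining stops are Milton 1, Oak 3, Ivy 8, Dale 12; go to Milton.
At Milton the remaining stops are Oak 2, Ivy 9, Dale 11; go to Oak.
At Oak the remaining stops are Ivy 11, Dale 13; go to Ivy.
At Ivy the remaining stops are Dale 4; go to Dale.
Return Dale→Fenby: 14.
Total = 4 + 1 + 2 + 11 + 4 + 14 = 36.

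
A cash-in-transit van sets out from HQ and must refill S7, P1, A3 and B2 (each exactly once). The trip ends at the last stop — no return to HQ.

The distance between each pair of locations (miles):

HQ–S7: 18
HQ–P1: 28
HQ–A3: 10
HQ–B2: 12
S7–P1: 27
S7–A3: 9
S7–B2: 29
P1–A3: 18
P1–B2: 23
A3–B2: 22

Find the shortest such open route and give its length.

Minimum one-way distance = 62 miles.

There are 4! = 24 possible orderings.
HQ - S7 - P1 - A3 - B2: 18+27+18+22 = 85
HQ - S7 - P1 - B2 - A3: 18+27+23+22 = 90
HQ - S7 - A3 - P1 - B2: 18+9+18+23 = 68
HQ - S7 - A3 - B2 - P1: 18+9+22+23 = 72
HQ - S7 - B2 - P1 - A3: 18+29+23+18 = 88
HQ - S7 - B2 - A3 - P1: 18+29+22+18 = 87
HQ - P1 - S7 - A3 - B2: 28+27+9+22 = 86
HQ - P1 - S7 - B2 - A3: 28+27+29+22 = 106
HQ - P1 - A3 - S7 - B2: 28+18+9+29 = 84
HQ - P1 - A3 - B2 - S7: 28+18+22+29 = 97
HQ - P1 - B2 - S7 - A3: 28+23+29+9 = 89
HQ - P1 - B2 - A3 - S7: 28+23+22+9 = 82
HQ - A3 - S7 - P1 - B2: 10+9+27+23 = 69
HQ - A3 - S7 - B2 - P1: 10+9+29+23 = 71
… (10 more)
HQ - B2 - P1 - A3 - S7: 12+23+18+9 = 62  ← best
The minimum is 62.
One shortest path: HQ → B2 → P1 → A3 → S7.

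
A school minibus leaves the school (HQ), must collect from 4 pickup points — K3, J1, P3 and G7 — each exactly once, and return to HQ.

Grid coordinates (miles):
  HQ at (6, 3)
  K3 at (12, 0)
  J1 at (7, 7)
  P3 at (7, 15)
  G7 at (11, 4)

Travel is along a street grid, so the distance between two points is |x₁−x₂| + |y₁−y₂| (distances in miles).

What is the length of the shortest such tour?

With 4 stops there are 4!/2 = 12 distinct round trips (a route and its reverse cost the same).
HQ → K3 → J1 → P3 → G7 → HQ: 9+12+8+15+6 = 50
HQ → K3 → J1 → G7 → P3 → HQ: 9+12+7+15+13 = 56
HQ → K3 → P3 → J1 → G7 → HQ: 9+20+8+7+6 = 50
HQ → K3 → P3 → G7 → J1 → HQ: 9+20+15+7+5 = 56
HQ → K3 → G7 → J1 → P3 → HQ: 9+5+7+8+13 = 42
HQ → K3 → G7 → P3 → J1 → HQ: 9+5+15+8+5 = 42
HQ → J1 → K3 → P3 → G7 → HQ: 5+12+20+15+6 = 58
HQ → J1 → K3 → G7 → P3 → HQ: 5+12+5+15+13 = 50
HQ → J1 → P3 → K3 → G7 → HQ: 5+8+20+5+6 = 44
HQ → J1 → G7 → K3 → P3 → HQ: 5+7+5+20+13 = 50
HQ → P3 → K3 → J1 → G7 → HQ: 13+20+12+7+6 = 58
HQ → P3 → J1 → K3 → G7 → HQ: 13+8+12+5+6 = 44
The minimum is 42.
One optimal route: HQ → K3 → G7 → J1 → P3 → HQ (or its reverse).

Minimum total distance: 42 miles.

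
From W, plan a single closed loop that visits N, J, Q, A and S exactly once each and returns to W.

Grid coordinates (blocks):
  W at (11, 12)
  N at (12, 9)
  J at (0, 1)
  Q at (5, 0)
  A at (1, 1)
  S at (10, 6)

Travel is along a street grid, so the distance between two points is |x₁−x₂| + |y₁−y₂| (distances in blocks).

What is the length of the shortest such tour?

48 blocks — the shortest possible round trip.

There are 60 distinct closed tours to check (reversals are equivalent).
W → N → J → Q → A → S → W: 4+20+6+5+14+7 = 56
W → N → J → Q → S → A → W: 4+20+6+11+14+21 = 76
W → N → J → A → Q → S → W: 4+20+1+5+11+7 = 48
W → N → J → A → S → Q → W: 4+20+1+14+11+18 = 68
W → N → J → S → Q → A → W: 4+20+15+11+5+21 = 76
W → N → J → S → A → Q → W: 4+20+15+14+5+18 = 76
W → N → Q → J → A → S → W: 4+16+6+1+14+7 = 48
W → N → Q → J → S → A → W: 4+16+6+15+14+21 = 76
W → N → Q → A → J → S → W: 4+16+5+1+15+7 = 48
W → N → Q → A → S → J → W: 4+16+5+14+15+22 = 76
W → N → Q → S → J → A → W: 4+16+11+15+1+21 = 68
W → N → Q → S → A → J → W: 4+16+11+14+1+22 = 68
W → N → A → J → Q → S → W: 4+19+1+6+11+7 = 48
W → N → A → J → S → Q → W: 4+19+1+15+11+18 = 68
… (46 more)
The minimum is 48.
One optimal route: W → N → J → A → Q → S → W (or its reverse).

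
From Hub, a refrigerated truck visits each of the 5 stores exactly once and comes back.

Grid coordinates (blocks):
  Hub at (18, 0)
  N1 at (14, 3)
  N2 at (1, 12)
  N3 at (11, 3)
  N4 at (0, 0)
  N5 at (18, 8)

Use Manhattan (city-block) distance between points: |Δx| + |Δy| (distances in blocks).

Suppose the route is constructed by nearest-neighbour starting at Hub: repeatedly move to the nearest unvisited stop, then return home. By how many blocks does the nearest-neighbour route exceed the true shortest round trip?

From Hub: N1=7, N5=8, N3=10, N4=18, N2=29 → choose N1 (7).
From N1: N3=3, N5=9, N4=17, N2=22 → choose N3 (3).
From N3: N5=12, N4=14, N2=19 → choose N5 (12).
From N5: N2=21, N4=26 → choose N2 (21).
From N2: N4=13 → choose N4 (13).
NN route Hub → N1 → N3 → N5 → N2 → N4 → Hub costs 74.
Optimal: Hub → N1 → N3 → N4 → N2 → N5 → Hub costs 66 (by enumerating all 60 distinct tours).
Excess = 74 − 66 = 8.

8 blocks longer than the optimal tour.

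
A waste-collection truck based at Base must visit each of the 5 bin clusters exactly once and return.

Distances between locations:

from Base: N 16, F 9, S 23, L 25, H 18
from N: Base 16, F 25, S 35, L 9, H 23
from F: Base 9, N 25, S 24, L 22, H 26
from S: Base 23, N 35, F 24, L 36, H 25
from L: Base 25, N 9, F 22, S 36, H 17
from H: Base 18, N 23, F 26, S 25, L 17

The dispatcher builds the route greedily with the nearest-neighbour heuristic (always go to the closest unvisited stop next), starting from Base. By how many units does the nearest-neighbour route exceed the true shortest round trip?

The nearest-neighbour route is 11 longer than optimal.

From Base: F=9, N=16, H=18, S=23, L=25 → choose F (9).
From F: L=22, S=24, N=25, H=26 → choose L (22).
From L: N=9, H=17, S=36 → choose N (9).
From N: H=23, S=35 → choose H (23).
From H: S=25 → choose S (25).
NN route Base → F → L → N → H → S → Base costs 111.
Optimal: Base → N → L → H → S → F → Base costs 100 (by enumerating all 60 distinct tours).
Excess = 111 − 100 = 11.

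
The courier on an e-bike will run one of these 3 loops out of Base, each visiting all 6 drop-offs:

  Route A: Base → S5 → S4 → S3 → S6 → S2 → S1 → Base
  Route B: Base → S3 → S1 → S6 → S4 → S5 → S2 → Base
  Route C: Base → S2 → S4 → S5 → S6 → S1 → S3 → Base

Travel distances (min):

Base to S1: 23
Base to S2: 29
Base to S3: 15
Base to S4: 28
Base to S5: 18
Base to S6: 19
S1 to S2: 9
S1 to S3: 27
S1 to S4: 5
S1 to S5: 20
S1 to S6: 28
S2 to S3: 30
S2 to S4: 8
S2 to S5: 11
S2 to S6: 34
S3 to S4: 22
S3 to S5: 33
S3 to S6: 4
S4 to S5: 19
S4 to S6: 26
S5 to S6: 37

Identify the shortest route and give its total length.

Route A: 18 + 19 + 22 + 4 + 34 + 9 + 23 = 129
Route B: 15 + 27 + 28 + 26 + 19 + 11 + 29 = 155
Route C: 29 + 8 + 19 + 37 + 28 + 27 + 15 = 163

129 min — Route A is the shortest.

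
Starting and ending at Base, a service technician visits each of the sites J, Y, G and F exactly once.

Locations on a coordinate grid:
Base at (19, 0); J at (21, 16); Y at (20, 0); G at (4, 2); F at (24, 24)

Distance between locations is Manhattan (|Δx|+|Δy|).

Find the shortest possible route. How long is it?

With 4 stops there are 4!/2 = 12 distinct round trips (a route and its reverse cost the same).
Base → J → Y → G → F → Base: 18+17+18+42+29 = 124
Base → J → Y → F → G → Base: 18+17+28+42+17 = 122
Base → J → G → Y → F → Base: 18+31+18+28+29 = 124
Base → J → G → F → Y → Base: 18+31+42+28+1 = 120
Base → J → F → Y → G → Base: 18+11+28+18+17 = 92
Base → J → F → G → Y → Base: 18+11+42+18+1 = 90
Base → Y → J → G → F → Base: 1+17+31+42+29 = 120
Base → Y → J → F → G → Base: 1+17+11+42+17 = 88
Base → Y → G → J → F → Base: 1+18+31+11+29 = 90
Base → Y → F → J → G → Base: 1+28+11+31+17 = 88
Base → G → J → Y → F → Base: 17+31+17+28+29 = 122
Base → G → Y → J → F → Base: 17+18+17+11+29 = 92
The minimum is 88.
One optimal route: Base → Y → J → F → G → Base (or its reverse).

Minimum total distance: 88.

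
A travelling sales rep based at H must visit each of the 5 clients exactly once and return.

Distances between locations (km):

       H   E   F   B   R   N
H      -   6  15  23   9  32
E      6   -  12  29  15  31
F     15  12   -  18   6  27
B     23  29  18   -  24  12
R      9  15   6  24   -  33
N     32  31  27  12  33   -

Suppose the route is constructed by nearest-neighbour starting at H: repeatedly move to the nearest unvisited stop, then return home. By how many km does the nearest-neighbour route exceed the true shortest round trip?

10 km longer than the optimal tour.

H: E=6, R=9, F=15, B=23, N=32 ⇒ E
E: F=12, R=15, B=29, N=31 ⇒ F
F: R=6, B=18, N=27 ⇒ R
R: B=24, N=33 ⇒ B
B: N=12 ⇒ N
NN route H → E → F → R → B → N → H costs 92.
Optimal: H → E → N → B → F → R → H costs 82 (by enumerating all 60 distinct tours).
Excess = 92 − 82 = 10.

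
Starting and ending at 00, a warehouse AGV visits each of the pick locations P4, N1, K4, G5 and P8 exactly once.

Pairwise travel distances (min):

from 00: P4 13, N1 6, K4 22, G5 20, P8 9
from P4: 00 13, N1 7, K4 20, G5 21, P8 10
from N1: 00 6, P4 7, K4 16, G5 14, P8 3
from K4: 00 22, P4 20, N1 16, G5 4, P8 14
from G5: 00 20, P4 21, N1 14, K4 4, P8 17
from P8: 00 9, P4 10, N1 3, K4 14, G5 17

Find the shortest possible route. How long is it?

There are 60 distinct closed tours to check (reversals are equivalent).
00 → P4 → N1 → K4 → G5 → P8 → 00: 13+7+16+4+17+9 = 66
00 → P4 → N1 → K4 → P8 → G5 → 00: 13+7+16+14+17+20 = 87
00 → P4 → N1 → G5 → K4 → P8 → 00: 13+7+14+4+14+9 = 61
00 → P4 → N1 → G5 → P8 → K4 → 00: 13+7+14+17+14+22 = 87
00 → P4 → N1 → P8 → K4 → G5 → 00: 13+7+3+14+4+20 = 61
00 → P4 → N1 → P8 → G5 → K4 → 00: 13+7+3+17+4+22 = 66
00 → P4 → K4 → N1 → G5 → P8 → 00: 13+20+16+14+17+9 = 89
00 → P4 → K4 → N1 → P8 → G5 → 00: 13+20+16+3+17+20 = 89
00 → P4 → K4 → G5 → N1 → P8 → 00: 13+20+4+14+3+9 = 63
00 → P4 → K4 → G5 → P8 → N1 → 00: 13+20+4+17+3+6 = 63
00 → P4 → K4 → P8 → N1 → G5 → 00: 13+20+14+3+14+20 = 84
00 → P4 → K4 → P8 → G5 → N1 → 00: 13+20+14+17+14+6 = 84
00 → P4 → G5 → N1 → K4 → P8 → 00: 13+21+14+16+14+9 = 87
00 → P4 → G5 → N1 → P8 → K4 → 00: 13+21+14+3+14+22 = 87
… (46 more)
The minimum is 61.
One optimal route: 00 → P4 → N1 → G5 → K4 → P8 → 00 (or its reverse).

Minimum total distance: 61 min.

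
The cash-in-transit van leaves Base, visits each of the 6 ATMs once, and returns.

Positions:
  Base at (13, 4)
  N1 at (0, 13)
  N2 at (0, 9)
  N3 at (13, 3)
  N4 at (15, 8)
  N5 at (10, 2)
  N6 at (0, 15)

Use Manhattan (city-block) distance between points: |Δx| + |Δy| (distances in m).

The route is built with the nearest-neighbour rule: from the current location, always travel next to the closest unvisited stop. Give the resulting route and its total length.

From Base: distances to unvisited — N3=1, N5=5, N4=6, N2=18, N1=22, N6=24. Nearest is N3 (1).
From N3: distances to unvisited — N5=4, N4=7, N2=19, N1=23, N6=25. Nearest is N5 (4).
From N5: distances to unvisited — N4=11, N2=17, N1=21, N6=23. Nearest is N4 (11).
From N4: distances to unvisited — N2=16, N1=20, N6=22. Nearest is N2 (16).
From N2: distances to unvisited — N1=4, N6=6. Nearest is N1 (4).
From N1: distances to unvisited — N6=2. Nearest is N6 (2).
Return N6→Base: 24.
Total = 1 + 4 + 11 + 16 + 4 + 2 + 24 = 62.

62 m along Base → N3 → N5 → N4 → N2 → N1 → N6 → Base.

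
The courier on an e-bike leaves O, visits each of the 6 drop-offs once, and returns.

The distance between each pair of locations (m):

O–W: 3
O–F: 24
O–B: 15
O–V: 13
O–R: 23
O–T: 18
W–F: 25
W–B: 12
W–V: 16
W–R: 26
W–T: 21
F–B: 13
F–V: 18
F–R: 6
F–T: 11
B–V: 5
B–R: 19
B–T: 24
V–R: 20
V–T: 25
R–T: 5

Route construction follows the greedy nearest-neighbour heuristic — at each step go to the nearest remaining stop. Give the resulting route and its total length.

O → [W:3 / V:13 / B:15 / T:18 / R:23 / F:24] → W (3)
W → [B:12 / V:16 / T:21 / F:25 / R:26] → B (12)
B → [V:5 / F:13 / R:19 / T:24] → V (5)
V → [F:18 / R:20 / T:25] → F (18)
F → [R:6 / T:11] → R (6)
R → [T:5] → T (5)
Return T→O: 18.
Total = 3 + 12 + 5 + 18 + 6 + 5 + 18 = 67.

Total distance 67 m via the nearest-neighbour route O → W → B → V → F → R → T → O.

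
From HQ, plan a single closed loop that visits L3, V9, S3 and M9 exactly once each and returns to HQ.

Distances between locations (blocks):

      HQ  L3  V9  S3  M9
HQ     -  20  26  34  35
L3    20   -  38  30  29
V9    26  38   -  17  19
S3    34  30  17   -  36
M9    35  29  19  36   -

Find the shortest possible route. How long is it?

119 blocks — the shortest possible round trip.

There are 12 distinct closed tours to check (reversals are equivalent).
HQ-L3-V9-S3-M9-HQ: 20+38+17+36+35 = 146
HQ-L3-V9-M9-S3-HQ: 20+38+19+36+34 = 147
HQ-L3-S3-V9-M9-HQ: 20+30+17+19+35 = 121
HQ-L3-S3-M9-V9-HQ: 20+30+36+19+26 = 131
HQ-L3-M9-V9-S3-HQ: 20+29+19+17+34 = 119
HQ-L3-M9-S3-V9-HQ: 20+29+36+17+26 = 128
HQ-V9-L3-S3-M9-HQ: 26+38+30+36+35 = 165
HQ-V9-L3-M9-S3-HQ: 26+38+29+36+34 = 163
HQ-V9-S3-L3-M9-HQ: 26+17+30+29+35 = 137
HQ-V9-M9-L3-S3-HQ: 26+19+29+30+34 = 138
HQ-S3-L3-V9-M9-HQ: 34+30+38+19+35 = 156
HQ-S3-V9-L3-M9-HQ: 34+17+38+29+35 = 153
The minimum is 119.
One optimal route: HQ → L3 → M9 → V9 → S3 → HQ (or its reverse).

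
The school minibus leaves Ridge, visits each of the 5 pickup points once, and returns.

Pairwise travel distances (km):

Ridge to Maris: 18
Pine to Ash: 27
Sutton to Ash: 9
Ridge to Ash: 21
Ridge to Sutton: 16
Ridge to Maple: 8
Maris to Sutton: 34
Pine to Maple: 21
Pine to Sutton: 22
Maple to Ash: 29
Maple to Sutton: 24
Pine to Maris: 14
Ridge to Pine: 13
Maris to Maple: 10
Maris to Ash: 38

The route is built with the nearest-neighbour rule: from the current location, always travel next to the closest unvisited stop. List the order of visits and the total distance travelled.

Ridge → [Maple:8 / Pine:13 / Sutton:16 / Maris:18 / Ash:21] → Maple (8)
Maple → [Maris:10 / Pine:21 / Sutton:24 / Ash:29] → Maris (10)
Maris → [Pine:14 / Sutton:34 / Ash:38] → Pine (14)
Pine → [Sutton:22 / Ash:27] → Sutton (22)
Sutton → [Ash:9] → Ash (9)
Return Ash→Ridge: 21.
Total = 8 + 10 + 14 + 22 + 9 + 21 = 84.

84 km along Ridge → Maple → Maris → Pine → Sutton → Ash → Ridge.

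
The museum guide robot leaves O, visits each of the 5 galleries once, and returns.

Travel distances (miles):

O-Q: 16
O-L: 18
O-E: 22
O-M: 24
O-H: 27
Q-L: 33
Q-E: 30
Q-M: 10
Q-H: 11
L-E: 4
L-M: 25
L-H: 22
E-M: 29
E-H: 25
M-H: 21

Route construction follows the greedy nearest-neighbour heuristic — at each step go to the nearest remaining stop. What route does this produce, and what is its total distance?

At O the remaining stops are Q 16, L 18, E 22, M 24, H 27; go to Q.
At Q the remaining stops are M 10, H 11, E 30, L 33; go to M.
At M the remaining stops are H 21, L 25, E 29; go to H.
At H the remaining stops are L 22, E 25; go to L.
At L the remaining stops are E 4; go to E.
Return E→O: 22.
Total = 16 + 10 + 21 + 22 + 4 + 22 = 95.

Total distance 95 miles via the nearest-neighbour route O → Q → M → H → L → E → O.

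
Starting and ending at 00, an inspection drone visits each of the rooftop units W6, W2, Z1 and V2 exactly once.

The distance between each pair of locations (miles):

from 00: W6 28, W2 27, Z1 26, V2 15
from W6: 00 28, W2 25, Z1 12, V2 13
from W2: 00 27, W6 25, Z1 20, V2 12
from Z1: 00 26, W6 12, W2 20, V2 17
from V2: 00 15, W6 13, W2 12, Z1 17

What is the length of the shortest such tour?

87 miles — the shortest possible round trip.

There are 12 distinct closed tours to check (reversals are equivalent).
00 → W6 → W2 → Z1 → V2 → 00: 28+25+20+17+15 = 105
00 → W6 → W2 → V2 → Z1 → 00: 28+25+12+17+26 = 108
00 → W6 → Z1 → W2 → V2 → 00: 28+12+20+12+15 = 87
00 → W6 → Z1 → V2 → W2 → 00: 28+12+17+12+27 = 96
00 → W6 → V2 → W2 → Z1 → 00: 28+13+12+20+26 = 99
00 → W6 → V2 → Z1 → W2 → 00: 28+13+17+20+27 = 105
00 → W2 → W6 → Z1 → V2 → 00: 27+25+12+17+15 = 96
00 → W2 → W6 → V2 → Z1 → 00: 27+25+13+17+26 = 108
00 → W2 → Z1 → W6 → V2 → 00: 27+20+12+13+15 = 87
00 → W2 → V2 → W6 → Z1 → 00: 27+12+13+12+26 = 90
00 → Z1 → W6 → W2 → V2 → 00: 26+12+25+12+15 = 90
00 → Z1 → W2 → W6 → V2 → 00: 26+20+25+13+15 = 99
The minimum is 87.
One optimal route: 00 → W6 → Z1 → W2 → V2 → 00 (or its reverse).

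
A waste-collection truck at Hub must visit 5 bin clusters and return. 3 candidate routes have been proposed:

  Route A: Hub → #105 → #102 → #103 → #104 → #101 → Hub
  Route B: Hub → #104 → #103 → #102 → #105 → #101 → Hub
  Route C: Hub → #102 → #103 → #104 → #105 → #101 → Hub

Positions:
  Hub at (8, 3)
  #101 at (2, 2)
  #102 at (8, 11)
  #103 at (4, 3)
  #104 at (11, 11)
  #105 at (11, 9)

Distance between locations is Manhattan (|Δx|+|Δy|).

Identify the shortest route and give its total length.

60 — Route C is the shortest.

Route A: 9 + 5 + 12 + 15 + 18 + 7 = 66
Route B: 11 + 15 + 12 + 5 + 16 + 7 = 66
Route C: 8 + 12 + 15 + 2 + 16 + 7 = 60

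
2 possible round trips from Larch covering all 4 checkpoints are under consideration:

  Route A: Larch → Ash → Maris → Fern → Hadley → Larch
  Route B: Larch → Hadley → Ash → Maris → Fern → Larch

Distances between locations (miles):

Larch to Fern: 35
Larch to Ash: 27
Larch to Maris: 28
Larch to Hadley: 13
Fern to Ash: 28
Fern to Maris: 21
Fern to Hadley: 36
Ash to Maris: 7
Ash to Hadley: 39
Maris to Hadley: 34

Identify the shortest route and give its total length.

Route A: 27 + 7 + 21 + 36 + 13 = 104
Route B: 13 + 39 + 7 + 21 + 35 = 115

104 miles — Route A is the shortest.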